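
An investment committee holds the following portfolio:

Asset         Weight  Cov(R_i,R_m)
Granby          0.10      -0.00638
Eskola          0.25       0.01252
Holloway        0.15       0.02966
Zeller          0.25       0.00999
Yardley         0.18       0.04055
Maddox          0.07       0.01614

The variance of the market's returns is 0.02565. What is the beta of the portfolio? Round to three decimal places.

β_Granby = -0.00638 / 0.02565 = -0.2487
β_Eskola = 0.01252 / 0.02565 = 0.4881
β_Holloway = 0.02966 / 0.02565 = 1.1563
β_Zeller = 0.00999 / 0.02565 = 0.3895
β_Yardley = 0.04055 / 0.02565 = 1.5809
β_Maddox = 0.01614 / 0.02565 = 0.6292
β_P = Σ w_i β_i = 0.10×-0.2487 + 0.25×0.4881 + 0.15×1.1563 + 0.25×0.3895 + 0.18×1.5809 + 0.07×0.6292 = 0.6966

0.697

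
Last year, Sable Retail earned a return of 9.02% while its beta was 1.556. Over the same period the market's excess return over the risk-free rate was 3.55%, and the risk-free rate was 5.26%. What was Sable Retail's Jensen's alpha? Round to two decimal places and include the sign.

-1.76%

CAPM benchmark = R_f + β(R_m − R_f) = 5.26% + 1.556 × 3.55% = 10.78380%
α = actual − benchmark = 9.02% − 10.78380% = -1.76%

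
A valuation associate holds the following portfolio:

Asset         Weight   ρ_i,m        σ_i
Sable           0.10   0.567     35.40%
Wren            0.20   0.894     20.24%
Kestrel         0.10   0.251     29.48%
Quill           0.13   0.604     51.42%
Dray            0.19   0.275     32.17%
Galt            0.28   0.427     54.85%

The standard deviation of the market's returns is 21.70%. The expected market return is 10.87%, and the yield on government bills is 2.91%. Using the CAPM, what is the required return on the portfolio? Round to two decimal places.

9.75%

β_Sable = 0.567 × 35.40% / 21.70% = 0.9250
β_Wren = 0.894 × 20.24% / 21.70% = 0.8339
β_Kestrel = 0.251 × 29.48% / 21.70% = 0.3410
β_Quill = 0.604 × 51.42% / 21.70% = 1.4312
β_Dray = 0.275 × 32.17% / 21.70% = 0.4077
β_Galt = 0.427 × 54.85% / 21.70% = 1.0793
β_P = Σ w_i β_i = 0.10×0.9250 + 0.20×0.8339 + 0.10×0.3410 + 0.13×1.4312 + 0.19×0.4077 + 0.28×1.0793 = 0.8591
MRP = 10.87% − 2.91% = 7.96%
E(R_P) = R_f + β_P × MRP = 2.91% + 0.8591 × 7.96% = 9.75%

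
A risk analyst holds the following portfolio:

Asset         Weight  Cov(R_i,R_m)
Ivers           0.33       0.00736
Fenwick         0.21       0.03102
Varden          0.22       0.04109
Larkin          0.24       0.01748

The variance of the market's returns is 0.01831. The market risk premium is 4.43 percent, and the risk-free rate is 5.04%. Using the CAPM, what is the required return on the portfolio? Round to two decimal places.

β_Ivers = 0.00736 / 0.01831 = 0.4020
β_Fenwick = 0.03102 / 0.01831 = 1.6942
β_Varden = 0.04109 / 0.01831 = 2.2441
β_Larkin = 0.01748 / 0.01831 = 0.9547
β_P = Σ w_i β_i = 0.33×0.4020 + 0.21×1.6942 + 0.22×2.2441 + 0.24×0.9547 = 1.2113
E(R_P) = R_f + β_P × MRP = 5.04% + 1.2113 × 4.43% = 10.41%

10.41%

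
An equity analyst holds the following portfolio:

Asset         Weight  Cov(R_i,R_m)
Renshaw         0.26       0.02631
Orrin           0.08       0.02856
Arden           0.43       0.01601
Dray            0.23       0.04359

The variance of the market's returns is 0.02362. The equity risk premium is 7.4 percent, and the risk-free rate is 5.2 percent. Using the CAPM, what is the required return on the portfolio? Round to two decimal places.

13.36%

β_Renshaw = 0.02631 / 0.02362 = 1.1139
β_Orrin = 0.02856 / 0.02362 = 1.2091
β_Arden = 0.01601 / 0.02362 = 0.6778
β_Dray = 0.04359 / 0.02362 = 1.8455
β_P = Σ w_i β_i = 0.26×1.1139 + 0.08×1.2091 + 0.43×0.6778 + 0.23×1.8455 = 1.1023
E(R_P) = R_f + β_P × MRP = 5.2% + 1.1023 × 7.4% = 13.36%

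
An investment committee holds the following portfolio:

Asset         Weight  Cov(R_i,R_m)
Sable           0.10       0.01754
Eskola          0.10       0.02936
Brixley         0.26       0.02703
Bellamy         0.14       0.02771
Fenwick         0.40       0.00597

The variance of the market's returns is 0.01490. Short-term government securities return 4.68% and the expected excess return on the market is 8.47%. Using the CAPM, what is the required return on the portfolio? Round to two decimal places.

β_Sable = 0.01754 / 0.01490 = 1.1772
β_Eskola = 0.02936 / 0.01490 = 1.9705
β_Brixley = 0.02703 / 0.01490 = 1.8141
β_Bellamy = 0.02771 / 0.01490 = 1.8597
β_Fenwick = 0.00597 / 0.01490 = 0.4007
β_P = Σ w_i β_i = 0.10×1.1772 + 0.10×1.9705 + 0.26×1.8141 + 0.14×1.8597 + 0.40×0.4007 = 1.2071
E(R_P) = R_f + β_P × MRP = 4.68% + 1.2071 × 8.47% = 14.90%

14.90%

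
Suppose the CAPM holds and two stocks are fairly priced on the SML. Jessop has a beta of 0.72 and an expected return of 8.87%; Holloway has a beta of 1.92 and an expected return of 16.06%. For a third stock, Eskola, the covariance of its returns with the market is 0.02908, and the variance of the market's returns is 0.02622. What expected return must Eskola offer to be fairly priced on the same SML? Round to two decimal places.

11.20%

MRP = (16.06% − 8.87%) / (1.92 − 0.72) = 5.9917%
R_f = 8.87% − 0.72 × 5.9917% = 4.5560%
β_Eskola = Cov / Var(R_m) = 0.02908 / 0.02622 = 1.1091
E(R_Eskola) = R_f + β × MRP = 4.5560% + 1.1091 × 5.9917% = 11.20%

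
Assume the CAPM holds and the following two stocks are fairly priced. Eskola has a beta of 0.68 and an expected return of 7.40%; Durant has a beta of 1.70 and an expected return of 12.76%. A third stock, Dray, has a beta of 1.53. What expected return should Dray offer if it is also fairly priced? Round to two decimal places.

MRP (SML slope) = (12.76% − 7.40%) / (1.70 − 0.68) = 5.36% / 1.02 = 5.2549%
R_f (intercept) = 7.40% − 0.68 × 5.2549% = 3.8267%
E(R_Dray) = R_f + β × MRP = 3.8267% + 1.53 × 5.2549% = 11.87%

11.87%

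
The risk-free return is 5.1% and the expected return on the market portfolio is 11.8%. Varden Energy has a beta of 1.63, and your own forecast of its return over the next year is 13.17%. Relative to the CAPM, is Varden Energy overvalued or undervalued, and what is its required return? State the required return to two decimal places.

MRP = 11.8% − 5.1% = 6.70%
Required return = R_f + β·MRP = 5.1% + 1.63 × 6.7% = 16.02%
Forecast 13.17% < required 16.02% → the stock plots below the SML → overvalued.

Overvalued; required return 16.02%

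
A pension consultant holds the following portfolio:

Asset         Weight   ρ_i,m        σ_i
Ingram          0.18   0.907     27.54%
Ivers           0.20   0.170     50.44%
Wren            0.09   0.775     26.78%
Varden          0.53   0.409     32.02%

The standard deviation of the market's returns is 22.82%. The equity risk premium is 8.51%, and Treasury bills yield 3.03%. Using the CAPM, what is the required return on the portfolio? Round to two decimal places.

β_Ingram = 0.907 × 27.54% / 22.82% = 1.0946
β_Ivers = 0.170 × 50.44% / 22.82% = 0.3758
β_Wren = 0.775 × 26.78% / 22.82% = 0.9095
β_Varden = 0.409 × 32.02% / 22.82% = 0.5739
β_P = Σ w_i β_i = 0.18×1.0946 + 0.20×0.3758 + 0.09×0.9095 + 0.53×0.5739 = 0.6582
E(R_P) = R_f + β_P × MRP = 3.03% + 0.6582 × 8.51% = 8.63%

8.63%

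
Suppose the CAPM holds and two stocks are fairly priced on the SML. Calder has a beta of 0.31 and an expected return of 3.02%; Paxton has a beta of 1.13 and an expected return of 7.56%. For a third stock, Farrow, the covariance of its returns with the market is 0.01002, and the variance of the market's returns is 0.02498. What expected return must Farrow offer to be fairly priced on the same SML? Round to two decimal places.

3.52%

MRP = (7.56% − 3.02%) / (1.13 − 0.31) = 5.5366%
R_f = 3.02% − 0.31 × 5.5366% = 1.3037%
β_Farrow = Cov / Var(R_m) = 0.01002 / 0.02498 = 0.4011
E(R_Farrow) = R_f + β × MRP = 1.3037% + 0.4011 × 5.5366% = 3.52%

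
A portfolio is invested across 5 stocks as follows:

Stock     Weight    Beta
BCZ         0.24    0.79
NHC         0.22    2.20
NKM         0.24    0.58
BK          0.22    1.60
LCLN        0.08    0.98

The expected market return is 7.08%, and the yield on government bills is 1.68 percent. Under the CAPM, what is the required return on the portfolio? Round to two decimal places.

β_P = Σ w_i β_i = 0.24×0.79 + 0.22×2.20 + 0.24×0.58 + 0.22×1.60 + 0.08×0.98 = 1.2432
MRP = 7.08% − 1.68% = 5.40%
E(R_P) = R_f + β_P × MRP = 1.68% + 1.2432 × 5.40% = 8.39%

8.39%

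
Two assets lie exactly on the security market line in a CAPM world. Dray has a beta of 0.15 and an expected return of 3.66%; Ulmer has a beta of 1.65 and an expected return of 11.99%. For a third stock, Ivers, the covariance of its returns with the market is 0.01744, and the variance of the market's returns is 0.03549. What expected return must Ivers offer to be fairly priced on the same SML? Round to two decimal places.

MRP = (11.99% − 3.66%) / (1.65 − 0.15) = 5.5533%
R_f = 3.66% − 0.15 × 5.5533% = 2.8270%
β_Ivers = Cov / Var(R_m) = 0.01744 / 0.03549 = 0.4914
E(R_Ivers) = R_f + β × MRP = 2.8270% + 0.4914 × 5.5533% = 5.56%

5.56%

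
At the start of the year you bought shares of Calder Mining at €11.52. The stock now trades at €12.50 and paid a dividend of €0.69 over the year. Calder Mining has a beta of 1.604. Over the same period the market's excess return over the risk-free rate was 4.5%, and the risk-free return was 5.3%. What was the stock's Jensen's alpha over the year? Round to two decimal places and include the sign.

Realised HPR = (P1 + D1 − P0) / P0 = (12.50 + 0.69 − 11.52) / 11.52 = 1.67 / 11.52 = 14.4965%
CAPM required = R_f + β·MRP = 5.3% + 1.604 × 4.5% = 12.5180%
α = realised − required = 14.4965% − 12.5180% = +1.98%

+1.98%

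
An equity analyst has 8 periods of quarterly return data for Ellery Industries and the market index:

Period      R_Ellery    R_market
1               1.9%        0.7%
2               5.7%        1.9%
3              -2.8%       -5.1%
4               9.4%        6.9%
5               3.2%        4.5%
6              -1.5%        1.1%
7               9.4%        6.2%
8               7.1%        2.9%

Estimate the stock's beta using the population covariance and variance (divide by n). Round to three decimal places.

1.051

Mean R_i = (1.9 + 5.7 − 2.8 + 9.4 + 3.2 − 1.5 + 9.4 + 7.1) / 8 = 4.0500%
Mean R_m = (0.7 + 1.9 − 5.1 + 6.9 + 4.5 + 1.1 + 6.2 + 2.9) / 8 = 2.3875%
Σ(R_i − R̄_i)(R_m − R̄_m) = 105.5650  ⇒  Cov = 105.5650 / 8 = 13.1956
Σ(R_m − R̄_m)² = 100.4288  ⇒  Var(R_m) = 100.4288 / 8 = 12.5536
β = Cov / Var(R_m) = 13.1956 / 12.5536 = 1.0511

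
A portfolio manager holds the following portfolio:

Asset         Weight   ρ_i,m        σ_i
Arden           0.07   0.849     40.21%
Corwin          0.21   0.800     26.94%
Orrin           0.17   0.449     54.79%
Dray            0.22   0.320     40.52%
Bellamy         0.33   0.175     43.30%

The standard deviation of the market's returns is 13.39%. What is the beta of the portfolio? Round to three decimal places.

1.229

β_Arden = 0.849 × 40.21% / 13.39% = 2.5495
β_Corwin = 0.800 × 26.94% / 13.39% = 1.6096
β_Orrin = 0.449 × 54.79% / 13.39% = 1.8372
β_Dray = 0.320 × 40.52% / 13.39% = 0.9684
β_Bellamy = 0.175 × 43.30% / 13.39% = 0.5659
β_P = Σ w_i β_i = 0.07×2.5495 + 0.21×1.6096 + 0.17×1.8372 + 0.22×0.9684 + 0.33×0.5659 = 1.2286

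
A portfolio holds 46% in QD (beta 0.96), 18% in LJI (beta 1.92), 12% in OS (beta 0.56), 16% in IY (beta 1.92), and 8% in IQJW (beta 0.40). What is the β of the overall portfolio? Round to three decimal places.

1.194

β_P = Σ w_i β_i = 0.46×0.96 + 0.18×1.92 + 0.12×0.56 + 0.16×1.92 + 0.08×0.40 = 1.1936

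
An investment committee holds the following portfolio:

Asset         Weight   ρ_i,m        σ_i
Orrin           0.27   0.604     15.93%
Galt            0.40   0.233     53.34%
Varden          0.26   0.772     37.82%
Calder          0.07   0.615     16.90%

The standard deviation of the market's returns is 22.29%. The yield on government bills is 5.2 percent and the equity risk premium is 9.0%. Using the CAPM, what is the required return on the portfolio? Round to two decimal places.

11.62%

β_Orrin = 0.604 × 15.93% / 22.29% = 0.4317
β_Galt = 0.233 × 53.34% / 22.29% = 0.5576
β_Varden = 0.772 × 37.82% / 22.29% = 1.3099
β_Calder = 0.615 × 16.90% / 22.29% = 0.4663
β_P = Σ w_i β_i = 0.27×0.4317 + 0.40×0.5576 + 0.26×1.3099 + 0.07×0.4663 = 0.7128
E(R_P) = R_f + β_P × MRP = 5.2% + 0.7128 × 9.0% = 11.62%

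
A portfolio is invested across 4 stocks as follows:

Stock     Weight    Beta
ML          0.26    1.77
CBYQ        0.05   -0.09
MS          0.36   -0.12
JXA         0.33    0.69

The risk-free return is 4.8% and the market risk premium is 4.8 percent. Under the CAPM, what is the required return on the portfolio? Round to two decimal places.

β_P = Σ w_i β_i = 0.26×1.77 + 0.05×-0.09 + 0.36×-0.12 + 0.33×0.69 = 0.6402
E(R_P) = R_f + β_P × MRP = 4.8% + 0.6402 × 4.8% = 7.87%

7.87%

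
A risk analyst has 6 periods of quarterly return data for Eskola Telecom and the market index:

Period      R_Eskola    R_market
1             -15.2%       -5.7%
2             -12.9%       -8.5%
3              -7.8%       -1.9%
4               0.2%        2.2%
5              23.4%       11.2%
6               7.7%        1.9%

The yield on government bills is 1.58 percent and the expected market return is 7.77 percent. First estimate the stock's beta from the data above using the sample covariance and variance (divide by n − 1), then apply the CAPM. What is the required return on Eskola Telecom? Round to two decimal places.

14.05%

Mean R_i = (-15.2 − 12.9 − 7.8 + 0.2 + 23.4 + 7.7) / 6 = -0.7667%
Mean R_m = (-5.7 − 8.5 − 1.9 + 2.2 + 11.2 + 1.9) / 6 = -0.1333%
Σ(R_i − R̄_i)(R_m − R̄_m) = 487.6467  ⇒  Cov = 487.6467 / 5 = 97.5293
Σ(R_m − R̄_m)² = 242.1333  ⇒  Var(R_m) = 242.1333 / 5 = 48.4267
β = Cov / Var(R_m) = 97.5293 / 48.4267 = 2.0140
MRP = 7.77% − 1.58% = 6.19%
E(R) = R_f + β × MRP = 1.58% + 2.0140 × 6.19% = 14.05%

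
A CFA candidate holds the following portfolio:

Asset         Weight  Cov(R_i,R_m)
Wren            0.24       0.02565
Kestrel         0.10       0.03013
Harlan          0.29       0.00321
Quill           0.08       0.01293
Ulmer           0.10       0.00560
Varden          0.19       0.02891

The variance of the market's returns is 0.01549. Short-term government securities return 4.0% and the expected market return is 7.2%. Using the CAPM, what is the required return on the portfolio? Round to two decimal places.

7.55%

β_Wren = 0.02565 / 0.01549 = 1.6559
β_Kestrel = 0.03013 / 0.01549 = 1.9451
β_Harlan = 0.00321 / 0.01549 = 0.2072
β_Quill = 0.01293 / 0.01549 = 0.8347
β_Ulmer = 0.00560 / 0.01549 = 0.3615
β_Varden = 0.02891 / 0.01549 = 1.8664
β_P = Σ w_i β_i = 0.24×1.6559 + 0.10×1.9451 + 0.29×0.2072 + 0.08×0.8347 + 0.10×0.3615 + 0.19×1.8664 = 1.1096
MRP = 7.2% − 4.0% = 3.20%
E(R_P) = R_f + β_P × MRP = 4.0% + 1.1096 × 3.2% = 7.55%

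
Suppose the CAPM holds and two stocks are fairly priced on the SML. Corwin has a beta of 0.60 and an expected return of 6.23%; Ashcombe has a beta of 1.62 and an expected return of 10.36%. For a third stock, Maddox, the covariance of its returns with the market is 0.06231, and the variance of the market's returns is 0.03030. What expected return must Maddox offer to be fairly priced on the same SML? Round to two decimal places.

12.13%

MRP = (10.36% − 6.23%) / (1.62 − 0.60) = 4.0490%
R_f = 6.23% − 0.60 × 4.0490% = 3.8006%
β_Maddox = Cov / Var(R_m) = 0.06231 / 0.03030 = 2.0564
E(R_Maddox) = R_f + β × MRP = 3.8006% + 2.0564 × 4.0490% = 12.13%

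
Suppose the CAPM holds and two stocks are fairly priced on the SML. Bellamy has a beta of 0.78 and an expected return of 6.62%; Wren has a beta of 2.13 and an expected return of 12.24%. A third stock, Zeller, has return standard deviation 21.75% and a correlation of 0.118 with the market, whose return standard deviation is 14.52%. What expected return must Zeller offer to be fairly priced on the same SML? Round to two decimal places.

4.11%

MRP = (12.24% − 6.62%) / (2.13 − 0.78) = 4.1630%
R_f = 6.62% − 0.78 × 4.1630% = 3.3729%
β_Zeller = ρ·σ_i/σ_m = 0.118 × 21.75 / 14.52 = 0.1768
E(R_Zeller) = R_f + β × MRP = 3.3729% + 0.1768 × 4.1630% = 4.11%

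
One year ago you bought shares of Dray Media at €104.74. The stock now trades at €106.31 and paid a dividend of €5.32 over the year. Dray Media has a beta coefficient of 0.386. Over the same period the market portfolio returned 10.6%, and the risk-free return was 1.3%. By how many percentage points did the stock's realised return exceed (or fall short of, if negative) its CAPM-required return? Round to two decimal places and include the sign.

+1.69%

Realised HPR = (P1 + D1 − P0) / P0 = (106.31 + 5.32 − 104.74) / 104.74 = 6.89 / 104.74 = 6.5782%
MRP = 10.6% − 1.3% = 9.30%
CAPM required = R_f + β·MRP = 1.3% + 0.386 × 9.3% = 4.8898%
α = realised − required = 6.5782% − 4.8898% = +1.69%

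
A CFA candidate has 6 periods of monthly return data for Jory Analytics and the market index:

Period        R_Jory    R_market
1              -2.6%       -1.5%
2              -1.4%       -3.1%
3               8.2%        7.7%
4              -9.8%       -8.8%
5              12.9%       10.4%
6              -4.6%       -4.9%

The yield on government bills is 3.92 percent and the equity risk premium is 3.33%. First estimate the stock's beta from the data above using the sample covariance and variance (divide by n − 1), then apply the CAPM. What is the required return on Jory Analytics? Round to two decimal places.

Mean R_i = (-2.6 − 1.4 + 8.2 − 9.8 + 12.9 − 4.6) / 6 = 0.4500%
Mean R_m = (-1.5 − 3.1 + 7.7 − 8.8 + 10.4 − 4.9) / 6 = -0.0333%
Σ(R_i − R̄_i)(R_m − R̄_m) = 314.4100  ⇒  Cov = 314.4100 / 5 = 62.8820
Σ(R_m − R̄_m)² = 280.7533  ⇒  Var(R_m) = 280.7533 / 5 = 56.1507
β = Cov / Var(R_m) = 62.8820 / 56.1507 = 1.1199
E(R) = R_f + β × MRP = 3.92% + 1.1199 × 3.33% = 7.65%

7.65%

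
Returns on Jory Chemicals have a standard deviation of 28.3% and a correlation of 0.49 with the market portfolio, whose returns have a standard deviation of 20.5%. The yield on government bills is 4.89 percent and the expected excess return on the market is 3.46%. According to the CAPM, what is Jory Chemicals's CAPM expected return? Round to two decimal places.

β = ρ × σ_i / σ_m = 0.49 × 28.3% / 20.5% = 0.6764
E(R) = 4.89% + 0.6764 × 3.46% = 7.23%

7.23%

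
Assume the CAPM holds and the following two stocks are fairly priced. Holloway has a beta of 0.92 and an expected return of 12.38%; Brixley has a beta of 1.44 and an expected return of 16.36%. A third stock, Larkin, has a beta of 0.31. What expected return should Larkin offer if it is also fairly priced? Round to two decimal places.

7.71%

MRP (SML slope) = (16.36% − 12.38%) / (1.44 − 0.92) = 3.98% / 0.52 = 7.6538%
R_f (intercept) = 12.38% − 0.92 × 7.6538% = 5.3385%
E(R_Larkin) = R_f + β × MRP = 5.3385% + 0.31 × 7.6538% = 7.71%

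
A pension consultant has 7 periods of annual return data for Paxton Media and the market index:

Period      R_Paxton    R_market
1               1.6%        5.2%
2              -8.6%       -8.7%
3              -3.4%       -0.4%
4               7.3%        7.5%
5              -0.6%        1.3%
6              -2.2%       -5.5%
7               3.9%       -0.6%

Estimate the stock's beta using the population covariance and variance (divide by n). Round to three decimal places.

Mean R_i = (1.6 − 8.6 − 3.4 + 7.3 − 0.6 − 2.2 + 3.9) / 7 = -0.2857%
Mean R_m = (5.2 − 8.7 − 0.4 + 7.5 + 1.3 − 5.5 − 0.6) / 7 = -0.1714%
Σ(R_i − R̄_i)(R_m − R̄_m) = 147.8871  ⇒  Cov = 147.8871 / 7 = 21.1267
Σ(R_m − R̄_m)² = 191.2343  ⇒  Var(R_m) = 191.2343 / 7 = 27.3192
β = Cov / Var(R_m) = 21.1267 / 27.3192 = 0.7733

0.773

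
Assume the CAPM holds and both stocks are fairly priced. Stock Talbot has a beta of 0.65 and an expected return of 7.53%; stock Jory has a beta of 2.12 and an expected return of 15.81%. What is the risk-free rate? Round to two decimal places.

Both satisfy E(R) = R_f + β·MRP, so the slope of the SML is
MRP = (15.81% − 7.53%) / (2.12 − 0.65) = 8.28% / 1.47 = 5.6327%
R_f = E(R_Talbot) − β_Talbot·MRP = 7.53% − 0.65 × 5.6327% = 3.8687%

3.87%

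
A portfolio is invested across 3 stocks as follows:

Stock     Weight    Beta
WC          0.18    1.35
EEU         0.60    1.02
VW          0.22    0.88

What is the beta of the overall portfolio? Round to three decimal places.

1.049

β_P = Σ w_i β_i = 0.18×1.35 + 0.60×1.02 + 0.22×0.88 = 1.0486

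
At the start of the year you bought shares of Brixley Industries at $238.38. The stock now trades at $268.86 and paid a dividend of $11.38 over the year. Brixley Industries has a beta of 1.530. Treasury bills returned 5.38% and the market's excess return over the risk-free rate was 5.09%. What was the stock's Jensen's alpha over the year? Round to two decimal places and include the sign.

+4.39%

Realised HPR = (P1 + D1 − P0) / P0 = (268.86 + 11.38 − 238.38) / 238.38 = 41.86 / 238.38 = 17.5602%
CAPM required = R_f + β·MRP = 5.38% + 1.530 × 5.09% = 13.16770%
α = realised − required = 17.5602% − 13.16770% = +4.39%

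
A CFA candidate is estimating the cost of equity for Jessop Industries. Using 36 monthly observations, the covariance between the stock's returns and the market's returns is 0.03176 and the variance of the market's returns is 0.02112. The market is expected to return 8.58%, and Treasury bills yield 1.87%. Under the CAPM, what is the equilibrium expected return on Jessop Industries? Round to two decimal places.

11.96%

β = Cov(R_i, R_m) / Var(R_m) = 0.03176 / 0.02112 = 1.5038
MRP = 8.58% − 1.87% = 6.71%
E(R) = R_f + β × MRP = 1.87% + 1.5038 × 6.71% = 11.96%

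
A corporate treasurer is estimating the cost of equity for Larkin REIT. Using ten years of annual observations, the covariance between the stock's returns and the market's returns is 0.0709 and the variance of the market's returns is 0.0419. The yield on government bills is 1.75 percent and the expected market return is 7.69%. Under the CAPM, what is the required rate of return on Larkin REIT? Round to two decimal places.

β = Cov(R_i, R_m) / Var(R_m) = 0.0709 / 0.0419 = 1.6921
MRP = 7.69% − 1.75% = 5.94%
E(R) = R_f + β × MRP = 1.75% + 1.6921 × 5.94% = 11.80%

11.80%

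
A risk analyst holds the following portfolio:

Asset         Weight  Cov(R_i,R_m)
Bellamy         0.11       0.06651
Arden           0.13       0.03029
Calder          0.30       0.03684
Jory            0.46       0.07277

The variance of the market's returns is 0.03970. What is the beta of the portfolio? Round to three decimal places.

β_Bellamy = 0.06651 / 0.03970 = 1.6753
β_Arden = 0.03029 / 0.03970 = 0.7630
β_Calder = 0.03684 / 0.03970 = 0.9280
β_Jory = 0.07277 / 0.03970 = 1.8330
β_P = Σ w_i β_i = 0.11×1.6753 + 0.13×0.7630 + 0.30×0.9280 + 0.46×1.8330 = 1.4051

1.405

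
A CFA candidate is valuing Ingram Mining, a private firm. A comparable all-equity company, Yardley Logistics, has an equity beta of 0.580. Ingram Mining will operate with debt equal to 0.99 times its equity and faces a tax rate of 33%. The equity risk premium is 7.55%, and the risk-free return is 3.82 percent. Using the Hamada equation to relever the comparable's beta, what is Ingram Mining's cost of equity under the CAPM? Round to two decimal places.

β_L = β_U × [1 + (1 − t)(D/E)] = 0.580 × [1 + (1 − 0.33) × 0.99]
    = 0.580 × [1 + 0.67 × 0.99] = 0.580 × 1.6633 = 0.9647
E(R) = R_f + β_L × MRP = 3.82% + 0.9647 × 7.55% = 11.10%

11.10%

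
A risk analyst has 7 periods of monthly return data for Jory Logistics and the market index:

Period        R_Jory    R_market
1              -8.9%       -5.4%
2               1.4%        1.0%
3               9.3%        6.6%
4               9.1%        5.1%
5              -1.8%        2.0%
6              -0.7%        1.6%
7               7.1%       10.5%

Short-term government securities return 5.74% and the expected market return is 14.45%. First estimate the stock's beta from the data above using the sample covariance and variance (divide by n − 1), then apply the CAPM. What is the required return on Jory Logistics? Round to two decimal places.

Mean R_i = (-8.9 + 1.4 + 9.3 + 9.1 − 1.8 − 0.7 + 7.1) / 7 = 2.2143%
Mean R_m = (-5.4 + 1.0 + 6.6 + 5.1 + 2.0 + 1.6 + 10.5) / 7 = 3.0571%
Σ(R_i − R̄_i)(R_m − R̄_m) = 179.6943  ⇒  Cov = 179.6943 / 6 = 29.9491
Σ(R_m − R̄_m)² = 151.1171  ⇒  Var(R_m) = 151.1171 / 6 = 25.1862
β = Cov / Var(R_m) = 29.9491 / 25.1862 = 1.1891
MRP = 14.45% − 5.74% = 8.71%
E(R) = R_f + β × MRP = 5.74% + 1.1891 × 8.71% = 16.10%

16.10%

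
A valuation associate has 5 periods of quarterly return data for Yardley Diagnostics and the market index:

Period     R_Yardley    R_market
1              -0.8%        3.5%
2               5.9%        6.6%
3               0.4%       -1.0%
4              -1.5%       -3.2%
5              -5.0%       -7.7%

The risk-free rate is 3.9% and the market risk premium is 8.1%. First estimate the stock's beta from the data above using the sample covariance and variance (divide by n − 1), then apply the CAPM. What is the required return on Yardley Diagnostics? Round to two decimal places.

8.97%

Mean R_i = (-0.8 + 5.9 + 0.4 − 1.5 − 5.0) / 5 = -0.2000%
Mean R_m = (3.5 + 6.6 − 1.0 − 3.2 − 7.7) / 5 = -0.3600%
Σ(R_i − R̄_i)(R_m − R̄_m) = 78.6800  ⇒  Cov = 78.6800 / 4 = 19.6700
Σ(R_m − R̄_m)² = 125.6920  ⇒  Var(R_m) = 125.6920 / 4 = 31.4230
β = Cov / Var(R_m) = 19.6700 / 31.4230 = 0.6260
E(R) = R_f + β × MRP = 3.9% + 0.6260 × 8.1% = 8.97%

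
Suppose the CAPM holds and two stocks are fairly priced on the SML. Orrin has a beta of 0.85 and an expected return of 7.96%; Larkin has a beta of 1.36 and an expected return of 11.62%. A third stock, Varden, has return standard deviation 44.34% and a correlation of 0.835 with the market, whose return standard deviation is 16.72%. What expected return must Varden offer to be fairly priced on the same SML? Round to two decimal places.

17.75%

MRP = (11.62% − 7.96%) / (1.36 − 0.85) = 7.1765%
R_f = 7.96% − 0.85 × 7.1765% = 1.8600%
β_Varden = ρ·σ_i/σ_m = 0.835 × 44.34 / 16.72 = 2.2143
E(R_Varden) = R_f + β × MRP = 1.8600% + 2.2143 × 7.1765% = 17.75%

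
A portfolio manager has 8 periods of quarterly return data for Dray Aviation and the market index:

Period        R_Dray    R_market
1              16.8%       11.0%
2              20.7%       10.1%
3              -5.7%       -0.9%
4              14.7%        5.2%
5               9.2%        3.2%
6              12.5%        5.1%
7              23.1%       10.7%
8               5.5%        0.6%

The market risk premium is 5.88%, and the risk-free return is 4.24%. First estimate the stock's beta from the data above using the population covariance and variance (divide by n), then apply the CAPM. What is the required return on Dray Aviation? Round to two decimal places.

15.09%

Mean R_i = (16.8 + 20.7 − 5.7 + 14.7 + 9.2 + 12.5 + 23.1 + 5.5) / 8 = 12.1000%
Mean R_m = (11.0 + 10.1 − 0.9 + 5.2 + 3.2 + 5.1 + 10.7 + 0.6) / 8 = 5.6250%
Σ(R_i − R̄_i)(R_m − R̄_m) = 274.6000  ⇒  Cov = 274.6000 / 8 = 34.3250
Σ(R_m − R̄_m)² = 148.8350  ⇒  Var(R_m) = 148.8350 / 8 = 18.6044
β = Cov / Var(R_m) = 34.3250 / 18.6044 = 1.8450
E(R) = R_f + β × MRP = 4.24% + 1.8450 × 5.88% = 15.09%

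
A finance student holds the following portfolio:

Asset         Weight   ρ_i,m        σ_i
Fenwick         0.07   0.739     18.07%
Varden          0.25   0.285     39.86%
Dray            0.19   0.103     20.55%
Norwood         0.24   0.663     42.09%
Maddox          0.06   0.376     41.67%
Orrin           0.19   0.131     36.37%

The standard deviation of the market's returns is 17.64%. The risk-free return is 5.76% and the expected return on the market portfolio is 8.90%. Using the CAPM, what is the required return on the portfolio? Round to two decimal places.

8.02%

β_Fenwick = 0.739 × 18.07% / 17.64% = 0.7570
β_Varden = 0.285 × 39.86% / 17.64% = 0.6440
β_Dray = 0.103 × 20.55% / 17.64% = 0.1200
β_Norwood = 0.663 × 42.09% / 17.64% = 1.5820
β_Maddox = 0.376 × 41.67% / 17.64% = 0.8882
β_Orrin = 0.131 × 36.37% / 17.64% = 0.2701
β_P = Σ w_i β_i = 0.07×0.7570 + 0.25×0.6440 + 0.19×0.1200 + 0.24×1.5820 + 0.06×0.8882 + 0.19×0.2701 = 0.7211
MRP = 8.90% − 5.76% = 3.14%
E(R_P) = R_f + β_P × MRP = 5.76% + 0.7211 × 3.14% = 8.02%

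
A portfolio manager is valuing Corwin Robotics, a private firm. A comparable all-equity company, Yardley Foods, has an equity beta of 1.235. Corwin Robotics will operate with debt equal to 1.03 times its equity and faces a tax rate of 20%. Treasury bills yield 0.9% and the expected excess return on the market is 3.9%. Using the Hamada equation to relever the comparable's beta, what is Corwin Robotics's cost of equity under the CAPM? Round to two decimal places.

β_L = β_U × [1 + (1 − t)(D/E)] = 1.235 × [1 + (1 − 0.20) × 1.03]
    = 1.235 × [1 + 0.80 × 1.03] = 1.235 × 1.8240 = 2.2526
E(R) = R_f + β_L × MRP = 0.9% + 2.2526 × 3.9% = 9.69%

9.69%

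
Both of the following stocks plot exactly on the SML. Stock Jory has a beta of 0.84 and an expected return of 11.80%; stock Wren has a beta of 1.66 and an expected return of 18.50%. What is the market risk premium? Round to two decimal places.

Both satisfy E(R) = R_f + β·MRP, so the slope of the SML is
MRP = (18.50% − 11.80%) / (1.66 − 0.84) = 6.70% / 0.82 = 8.1707%

8.17%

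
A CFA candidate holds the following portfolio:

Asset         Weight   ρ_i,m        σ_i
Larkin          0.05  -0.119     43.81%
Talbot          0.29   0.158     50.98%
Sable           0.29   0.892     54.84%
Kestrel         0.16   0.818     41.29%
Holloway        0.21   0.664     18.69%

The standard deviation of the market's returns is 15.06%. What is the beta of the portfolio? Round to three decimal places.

1.612

β_Larkin = -0.119 × 43.81% / 15.06% = -0.3462
β_Talbot = 0.158 × 50.98% / 15.06% = 0.5348
β_Sable = 0.892 × 54.84% / 15.06% = 3.2482
β_Kestrel = 0.818 × 41.29% / 15.06% = 2.2427
β_Holloway = 0.664 × 18.69% / 15.06% = 0.8240
β_P = Σ w_i β_i = 0.05×-0.3462 + 0.29×0.5348 + 0.29×3.2482 + 0.16×2.2427 + 0.21×0.8240 = 1.6116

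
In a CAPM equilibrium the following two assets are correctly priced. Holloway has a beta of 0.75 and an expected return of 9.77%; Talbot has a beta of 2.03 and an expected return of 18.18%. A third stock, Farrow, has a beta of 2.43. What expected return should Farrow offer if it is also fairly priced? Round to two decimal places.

MRP (SML slope) = (18.18% − 9.77%) / (2.03 − 0.75) = 8.41% / 1.28 = 6.5703%
R_f (intercept) = 9.77% − 0.75 × 6.5703% = 4.8423%
E(R_Farrow) = R_f + β × MRP = 4.8423% + 2.43 × 6.5703% = 20.81%

20.81%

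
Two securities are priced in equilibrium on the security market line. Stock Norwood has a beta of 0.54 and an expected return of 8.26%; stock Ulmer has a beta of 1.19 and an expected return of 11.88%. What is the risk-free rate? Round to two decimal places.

Both satisfy E(R) = R_f + β·MRP, so the slope of the SML is
MRP = (11.88% − 8.26%) / (1.19 − 0.54) = 3.62% / 0.65 = 5.5692%
R_f = E(R_Norwood) − β_Norwood·MRP = 8.26% − 0.54 × 5.5692% = 5.2526%

5.25%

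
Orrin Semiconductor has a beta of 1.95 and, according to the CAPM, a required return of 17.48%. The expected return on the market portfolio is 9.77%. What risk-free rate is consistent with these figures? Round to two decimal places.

1.65%

E(R) = R_f + β(E(R_m) − R_f) = R_f(1 − β) + β·E(R_m)
17.48% = R_f × (1 − 1.95) + 1.95 × 9.77%
17.48% = R_f × -0.95 + 19.0515%
R_f = (17.48% − 19.0515%) / -0.95 = 1.65%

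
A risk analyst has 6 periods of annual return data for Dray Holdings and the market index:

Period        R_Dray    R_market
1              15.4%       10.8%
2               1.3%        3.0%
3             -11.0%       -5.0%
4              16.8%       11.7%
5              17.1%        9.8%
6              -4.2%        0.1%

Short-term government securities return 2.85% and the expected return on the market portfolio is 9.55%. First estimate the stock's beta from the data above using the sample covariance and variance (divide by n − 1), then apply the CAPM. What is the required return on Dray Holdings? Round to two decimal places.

14.80%

Mean R_i = (15.4 + 1.3 − 11.0 + 16.8 + 17.1 − 4.2) / 6 = 5.9000%
Mean R_m = (10.8 + 3.0 − 5.0 + 11.7 + 9.8 + 0.1) / 6 = 5.0667%
Σ(R_i − R̄_i)(R_m − R̄_m) = 409.5800  ⇒  Cov = 409.5800 / 5 = 81.9160
Σ(R_m − R̄_m)² = 229.5533  ⇒  Var(R_m) = 229.5533 / 5 = 45.9107
β = Cov / Var(R_m) = 81.9160 / 45.9107 = 1.7842
MRP = 9.55% − 2.85% = 6.70%
E(R) = R_f + β × MRP = 2.85% + 1.7842 × 6.70% = 14.80%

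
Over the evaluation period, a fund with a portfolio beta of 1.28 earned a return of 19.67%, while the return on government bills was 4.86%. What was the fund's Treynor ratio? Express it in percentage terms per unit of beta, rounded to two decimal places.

Treynor = (R_P − R_f) / β_P = (19.67% − 4.86%) / 1.2800 = 14.81% / 1.2800 = 11.57%

11.57%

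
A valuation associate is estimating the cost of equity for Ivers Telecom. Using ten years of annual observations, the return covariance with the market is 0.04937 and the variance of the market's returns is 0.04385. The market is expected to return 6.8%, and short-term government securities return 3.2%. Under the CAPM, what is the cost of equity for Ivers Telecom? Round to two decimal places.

7.25%

β = Cov(R_i, R_m) / Var(R_m) = 0.04937 / 0.04385 = 1.1259
MRP = 6.8% − 3.2% = 3.60%
E(R) = R_f + β × MRP = 3.2% + 1.1259 × 3.6% = 7.25%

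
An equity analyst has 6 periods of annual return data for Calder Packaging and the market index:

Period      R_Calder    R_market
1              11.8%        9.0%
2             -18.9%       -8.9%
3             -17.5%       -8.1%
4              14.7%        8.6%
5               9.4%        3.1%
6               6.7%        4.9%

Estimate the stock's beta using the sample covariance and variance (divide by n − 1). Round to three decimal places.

Mean R_i = (11.8 − 18.9 − 17.5 + 14.7 + 9.4 + 6.7) / 6 = 1.0333%
Mean R_m = (9.0 − 8.9 − 8.1 + 8.6 + 3.1 + 4.9) / 6 = 1.4333%
Σ(R_i − R̄_i)(R_m − R̄_m) = 595.6633  ⇒  Cov = 595.6633 / 5 = 119.1327
Σ(R_m − R̄_m)² = 321.0733  ⇒  Var(R_m) = 321.0733 / 5 = 64.2147
β = Cov / Var(R_m) = 119.1327 / 64.2147 = 1.8552

1.855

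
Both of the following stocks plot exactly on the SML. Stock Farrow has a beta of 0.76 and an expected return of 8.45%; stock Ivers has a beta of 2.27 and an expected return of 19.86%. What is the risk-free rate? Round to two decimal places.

Both satisfy E(R) = R_f + β·MRP, so the slope of the SML is
MRP = (19.86% − 8.45%) / (2.27 − 0.76) = 11.41% / 1.51 = 7.5563%
R_f = E(R_Farrow) − β_Farrow·MRP = 8.45% − 0.76 × 7.5563% = 2.7072%

2.71%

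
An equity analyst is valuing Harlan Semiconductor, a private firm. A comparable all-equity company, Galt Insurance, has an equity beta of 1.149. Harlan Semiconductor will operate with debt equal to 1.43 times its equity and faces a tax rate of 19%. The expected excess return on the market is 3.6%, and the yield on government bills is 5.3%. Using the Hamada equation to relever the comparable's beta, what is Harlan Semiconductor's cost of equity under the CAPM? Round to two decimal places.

14.23%

β_L = β_U × [1 + (1 − t)(D/E)] = 1.149 × [1 + (1 − 0.19) × 1.43]
    = 1.149 × [1 + 0.81 × 1.43] = 1.149 × 2.1583 = 2.4799
E(R) = R_f + β_L × MRP = 5.3% + 2.4799 × 3.6% = 14.23%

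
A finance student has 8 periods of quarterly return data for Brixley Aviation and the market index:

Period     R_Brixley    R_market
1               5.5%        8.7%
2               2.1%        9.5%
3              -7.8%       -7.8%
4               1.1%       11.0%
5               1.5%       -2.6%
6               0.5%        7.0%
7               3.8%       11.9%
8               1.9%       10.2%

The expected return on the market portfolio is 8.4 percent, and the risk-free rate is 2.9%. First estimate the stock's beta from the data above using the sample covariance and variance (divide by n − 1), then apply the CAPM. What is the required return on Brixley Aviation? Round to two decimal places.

Mean R_i = (5.5 + 2.1 − 7.8 + 1.1 + 1.5 + 0.5 + 3.8 + 1.9) / 8 = 1.0750%
Mean R_m = (8.7 + 9.5 − 7.8 + 11.0 − 2.6 + 7.0 + 11.9 + 10.2) / 8 = 5.9875%
Σ(R_i − R̄_i)(R_m − R̄_m) = 153.4475  ⇒  Cov = 153.4475 / 7 = 21.9211
Σ(R_m − R̄_m)² = 362.3888  ⇒  Var(R_m) = 362.3888 / 7 = 51.7698
β = Cov / Var(R_m) = 21.9211 / 51.7698 = 0.4234
MRP = 8.4% − 2.9% = 5.50%
E(R) = R_f + β × MRP = 2.9% + 0.4234 × 5.5% = 5.23%

5.23%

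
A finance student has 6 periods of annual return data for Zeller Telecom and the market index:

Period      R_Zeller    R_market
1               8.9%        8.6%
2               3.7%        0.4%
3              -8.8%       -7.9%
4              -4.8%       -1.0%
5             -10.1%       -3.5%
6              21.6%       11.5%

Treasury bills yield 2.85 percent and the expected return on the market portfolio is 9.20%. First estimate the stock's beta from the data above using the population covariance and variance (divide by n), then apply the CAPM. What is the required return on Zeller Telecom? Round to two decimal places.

Mean R_i = (8.9 + 3.7 − 8.8 − 4.8 − 10.1 + 21.6) / 6 = 1.7500%
Mean R_m = (8.6 + 0.4 − 7.9 − 1.0 − 3.5 + 11.5) / 6 = 1.3500%
Σ(R_i − R̄_i)(R_m − R̄_m) = 421.9150  ⇒  Cov = 421.9150 / 6 = 70.3192
Σ(R_m − R̄_m)² = 271.0950  ⇒  Var(R_m) = 271.0950 / 6 = 45.1825
β = Cov / Var(R_m) = 70.3192 / 45.1825 = 1.5563
MRP = 9.20% − 2.85% = 6.35%
E(R) = R_f + β × MRP = 2.85% + 1.5563 × 6.35% = 12.73%

12.73%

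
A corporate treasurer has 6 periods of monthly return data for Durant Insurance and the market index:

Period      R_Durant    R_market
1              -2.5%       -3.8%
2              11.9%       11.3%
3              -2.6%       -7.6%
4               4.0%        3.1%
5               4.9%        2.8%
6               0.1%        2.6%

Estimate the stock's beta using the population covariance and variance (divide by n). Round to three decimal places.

Mean R_i = (-2.5 + 11.9 − 2.6 + 4.0 + 4.9 + 0.1) / 6 = 2.6333%
Mean R_m = (-3.8 + 11.3 − 7.6 + 3.1 + 2.8 + 2.6) / 6 = 1.4000%
Σ(R_i − R̄_i)(R_m − R̄_m) = 167.9900  ⇒  Cov = 167.9900 / 6 = 27.9983
Σ(R_m − R̄_m)² = 212.3400  ⇒  Var(R_m) = 212.3400 / 6 = 35.3900
β = Cov / Var(R_m) = 27.9983 / 35.3900 = 0.7911

0.791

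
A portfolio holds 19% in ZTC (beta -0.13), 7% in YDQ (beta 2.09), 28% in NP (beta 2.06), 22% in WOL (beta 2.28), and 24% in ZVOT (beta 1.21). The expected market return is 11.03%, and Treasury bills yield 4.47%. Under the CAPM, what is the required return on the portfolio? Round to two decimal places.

β_P = Σ w_i β_i = 0.19×-0.13 + 0.07×2.09 + 0.28×2.06 + 0.22×2.28 + 0.24×1.21 = 1.4904
MRP = 11.03% − 4.47% = 6.56%
E(R_P) = R_f + β_P × MRP = 4.47% + 1.4904 × 6.56% = 14.25%

14.25%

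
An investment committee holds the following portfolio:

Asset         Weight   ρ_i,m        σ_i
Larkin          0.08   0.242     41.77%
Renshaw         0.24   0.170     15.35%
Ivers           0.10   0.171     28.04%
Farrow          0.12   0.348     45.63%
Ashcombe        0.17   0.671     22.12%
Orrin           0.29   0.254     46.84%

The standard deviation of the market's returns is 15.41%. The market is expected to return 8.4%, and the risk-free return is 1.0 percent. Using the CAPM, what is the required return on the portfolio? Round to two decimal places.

β_Larkin = 0.242 × 41.77% / 15.41% = 0.6560
β_Renshaw = 0.170 × 15.35% / 15.41% = 0.1693
β_Ivers = 0.171 × 28.04% / 15.41% = 0.3112
β_Farrow = 0.348 × 45.63% / 15.41% = 1.0305
β_Ashcombe = 0.671 × 22.12% / 15.41% = 0.9632
β_Orrin = 0.254 × 46.84% / 15.41% = 0.7721
β_P = Σ w_i β_i = 0.08×0.6560 + 0.24×0.1693 + 0.10×0.3112 + 0.12×1.0305 + 0.17×0.9632 + 0.29×0.7721 = 0.6355
MRP = 8.4% − 1.0% = 7.40%
E(R_P) = R_f + β_P × MRP = 1.0% + 0.6355 × 7.4% = 5.70%

5.70%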